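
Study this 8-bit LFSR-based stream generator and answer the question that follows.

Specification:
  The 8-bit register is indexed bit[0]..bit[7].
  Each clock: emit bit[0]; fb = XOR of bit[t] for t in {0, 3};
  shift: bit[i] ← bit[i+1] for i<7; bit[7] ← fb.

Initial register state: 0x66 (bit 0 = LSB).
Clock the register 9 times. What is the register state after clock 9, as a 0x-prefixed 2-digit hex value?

reg_0 = 0x66
clock 1: out=0, reg = 0x33
clock 2: out=1, reg = 0x99
clock 3: out=1, reg = 0x4C
clock 4: out=0, reg = 0xA6
clock 5: out=0, reg = 0x53
clock 6: out=1, reg = 0xA9
clock 7: out=1, reg = 0x54
clock 8: out=0, reg = 0x2A
clock 9: out=0, reg = 0x95

0x95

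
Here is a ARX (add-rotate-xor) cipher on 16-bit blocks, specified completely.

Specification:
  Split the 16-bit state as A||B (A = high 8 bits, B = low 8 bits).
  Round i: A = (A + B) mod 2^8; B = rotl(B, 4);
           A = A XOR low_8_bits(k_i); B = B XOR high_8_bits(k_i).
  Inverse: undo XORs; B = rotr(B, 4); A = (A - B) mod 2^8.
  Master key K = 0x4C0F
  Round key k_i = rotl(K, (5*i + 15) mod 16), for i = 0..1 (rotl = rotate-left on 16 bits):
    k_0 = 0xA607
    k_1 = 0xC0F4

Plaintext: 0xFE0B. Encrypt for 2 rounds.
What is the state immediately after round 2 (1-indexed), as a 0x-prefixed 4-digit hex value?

0xD0A1

s_0 = plaintext = 0xFE0B
s_1 = Round(s_0, k_0) = 0x0E16
s_2 = Round(s_1, k_1) = 0xD0A1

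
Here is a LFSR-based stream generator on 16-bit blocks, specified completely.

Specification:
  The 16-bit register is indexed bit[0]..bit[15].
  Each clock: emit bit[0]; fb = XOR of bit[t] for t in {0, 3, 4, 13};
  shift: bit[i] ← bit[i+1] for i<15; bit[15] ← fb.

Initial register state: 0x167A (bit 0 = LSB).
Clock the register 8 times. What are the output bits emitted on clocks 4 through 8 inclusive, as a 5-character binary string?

11110

reg_0 = 0x167A
clock 1: out=0, reg = 0x0B3D
clock 2: out=1, reg = 0x859E
clock 3: out=0, reg = 0x42CF
clock 4: out=1, reg = 0x2167
clock 5: out=1, reg = 0x10B3
clock 6: out=1, reg = 0x0859
clock 7: out=1, reg = 0x842C
clock 8: out=0, reg = 0xC216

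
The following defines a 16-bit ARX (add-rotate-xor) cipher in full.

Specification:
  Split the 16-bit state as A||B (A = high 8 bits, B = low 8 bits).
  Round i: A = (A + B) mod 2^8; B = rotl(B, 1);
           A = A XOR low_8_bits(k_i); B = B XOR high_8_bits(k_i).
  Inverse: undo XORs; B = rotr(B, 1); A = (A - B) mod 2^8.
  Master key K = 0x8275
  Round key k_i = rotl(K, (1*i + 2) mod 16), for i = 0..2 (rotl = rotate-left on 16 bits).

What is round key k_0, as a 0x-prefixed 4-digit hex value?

K = 0x8275
k_0 = rotl(K, (1*0+2) mod 16) = rotl(K, 2) = 0x09D6

0x09D6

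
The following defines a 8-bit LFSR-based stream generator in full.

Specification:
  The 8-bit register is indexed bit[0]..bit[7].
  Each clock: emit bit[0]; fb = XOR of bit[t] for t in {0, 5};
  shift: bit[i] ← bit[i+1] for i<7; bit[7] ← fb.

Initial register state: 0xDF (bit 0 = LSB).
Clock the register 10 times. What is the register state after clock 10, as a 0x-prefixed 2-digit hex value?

reg_0 = 0xDF
clock 1: out=1, reg = 0xEF
clock 2: out=1, reg = 0x77
clock 3: out=1, reg = 0x3B
clock 4: out=1, reg = 0x1D
clock 5: out=1, reg = 0x8E
clock 6: out=0, reg = 0x47
clock 7: out=1, reg = 0xA3
clock 8: out=1, reg = 0x51
clock 9: out=1, reg = 0xA8
clock 10: out=0, reg = 0xD4

0xD4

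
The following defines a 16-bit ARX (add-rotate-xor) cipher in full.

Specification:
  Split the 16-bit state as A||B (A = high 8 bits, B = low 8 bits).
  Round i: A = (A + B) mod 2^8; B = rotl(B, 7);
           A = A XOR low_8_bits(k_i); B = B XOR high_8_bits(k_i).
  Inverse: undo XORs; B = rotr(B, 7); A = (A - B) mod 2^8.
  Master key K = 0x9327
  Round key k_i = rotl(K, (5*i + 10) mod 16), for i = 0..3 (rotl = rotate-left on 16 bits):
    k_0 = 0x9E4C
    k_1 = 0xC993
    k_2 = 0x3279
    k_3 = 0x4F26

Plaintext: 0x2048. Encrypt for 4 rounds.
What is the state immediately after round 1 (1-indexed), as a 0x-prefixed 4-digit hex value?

0x24BA

s_0 = plaintext = 0x2048
s_1 = Round(s_0, k_0) = 0x24BA
s_2 = Round(s_1, k_1) = 0x4D94
s_3 = Round(s_2, k_2) = 0x9878
s_4 = Round(s_3, k_3) = 0x3673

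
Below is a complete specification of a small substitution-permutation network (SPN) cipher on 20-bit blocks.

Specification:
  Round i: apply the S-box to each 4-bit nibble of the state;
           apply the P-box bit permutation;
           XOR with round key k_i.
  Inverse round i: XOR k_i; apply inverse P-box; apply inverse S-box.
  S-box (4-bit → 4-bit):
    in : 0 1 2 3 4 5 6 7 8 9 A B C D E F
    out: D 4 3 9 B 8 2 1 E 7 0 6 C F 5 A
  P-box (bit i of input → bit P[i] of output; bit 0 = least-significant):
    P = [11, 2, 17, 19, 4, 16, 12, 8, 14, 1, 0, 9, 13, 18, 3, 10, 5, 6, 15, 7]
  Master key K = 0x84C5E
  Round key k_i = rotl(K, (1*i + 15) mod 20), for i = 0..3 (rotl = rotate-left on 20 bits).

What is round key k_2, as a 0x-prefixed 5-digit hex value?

0xD098B

K = 0x84C5E
k_0 = rotl(K, (1*0+15) mod 20) = rotl(K, 15) = 0xF4262
k_1 = rotl(K, (1*1+15) mod 20) = rotl(K, 16) = 0xE84C5
k_2 = rotl(K, (1*2+15) mod 20) = rotl(K, 17) = 0xD098B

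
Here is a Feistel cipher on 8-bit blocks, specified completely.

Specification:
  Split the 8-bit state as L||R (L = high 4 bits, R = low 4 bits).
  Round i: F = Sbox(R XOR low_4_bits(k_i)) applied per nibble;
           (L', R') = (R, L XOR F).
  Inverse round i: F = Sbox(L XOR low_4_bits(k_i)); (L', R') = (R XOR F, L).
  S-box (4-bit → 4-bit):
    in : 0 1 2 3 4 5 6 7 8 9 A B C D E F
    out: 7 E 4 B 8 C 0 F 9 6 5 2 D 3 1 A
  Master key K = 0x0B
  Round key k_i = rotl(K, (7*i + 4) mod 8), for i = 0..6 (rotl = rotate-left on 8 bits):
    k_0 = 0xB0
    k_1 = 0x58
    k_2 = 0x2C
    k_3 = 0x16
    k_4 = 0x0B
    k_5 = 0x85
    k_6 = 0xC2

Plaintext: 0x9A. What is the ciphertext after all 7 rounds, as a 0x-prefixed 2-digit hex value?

0x50

s_0 = plaintext = 0x9A
s_1 = Round(s_0, k_0) = 0xAC
s_2 = Round(s_1, k_1) = 0xC2
s_3 = Round(s_2, k_2) = 0x2D
s_4 = Round(s_3, k_3) = 0xD0
s_5 = Round(s_4, k_4) = 0x0F
s_6 = Round(s_5, k_5) = 0xF5
s_7 = Round(s_6, k_6) = 0x50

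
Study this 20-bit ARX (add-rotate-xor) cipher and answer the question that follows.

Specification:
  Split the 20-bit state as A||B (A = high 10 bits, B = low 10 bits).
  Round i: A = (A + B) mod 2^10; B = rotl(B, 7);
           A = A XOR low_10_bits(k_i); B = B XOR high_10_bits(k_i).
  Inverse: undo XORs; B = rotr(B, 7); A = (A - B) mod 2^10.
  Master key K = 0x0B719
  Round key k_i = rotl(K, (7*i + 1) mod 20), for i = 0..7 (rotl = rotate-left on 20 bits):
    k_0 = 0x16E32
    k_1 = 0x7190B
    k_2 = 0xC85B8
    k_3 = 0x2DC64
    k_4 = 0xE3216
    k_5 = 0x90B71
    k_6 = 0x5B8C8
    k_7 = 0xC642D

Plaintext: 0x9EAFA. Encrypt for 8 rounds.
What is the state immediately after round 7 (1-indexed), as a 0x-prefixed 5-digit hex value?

s_0 = plaintext = 0x9EAFA
s_1 = Round(s_0, k_0) = 0xD1904
s_2 = Round(s_1, k_1) = 0x507E6
s_3 = Round(s_2, k_2) = 0x27C5D
s_4 = Round(s_3, k_3) = 0x2623C
s_5 = Round(s_4, k_4) = 0x309CB
s_6 = Round(s_5, k_5) = 0x7F3FB
s_7 = Round(s_6, k_6) = 0x4FC91
s_8 = Round(s_7, k_7) = 0x7F78B

0x4FC91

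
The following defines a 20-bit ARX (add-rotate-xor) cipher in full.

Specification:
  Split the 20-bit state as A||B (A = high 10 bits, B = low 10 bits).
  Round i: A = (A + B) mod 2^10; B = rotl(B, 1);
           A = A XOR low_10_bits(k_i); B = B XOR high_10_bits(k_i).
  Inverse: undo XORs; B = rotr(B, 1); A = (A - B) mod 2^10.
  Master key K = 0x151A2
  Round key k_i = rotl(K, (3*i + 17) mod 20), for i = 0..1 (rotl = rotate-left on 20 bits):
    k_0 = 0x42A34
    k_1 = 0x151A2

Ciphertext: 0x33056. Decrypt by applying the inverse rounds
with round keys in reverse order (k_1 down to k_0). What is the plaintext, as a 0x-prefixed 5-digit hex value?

s_0 = ciphertext = 0x33056
s_1 = InvRound(s_0, k_1) = 0x5B401
s_2 = InvRound(s_1, k_0) = 0x35285

0x35285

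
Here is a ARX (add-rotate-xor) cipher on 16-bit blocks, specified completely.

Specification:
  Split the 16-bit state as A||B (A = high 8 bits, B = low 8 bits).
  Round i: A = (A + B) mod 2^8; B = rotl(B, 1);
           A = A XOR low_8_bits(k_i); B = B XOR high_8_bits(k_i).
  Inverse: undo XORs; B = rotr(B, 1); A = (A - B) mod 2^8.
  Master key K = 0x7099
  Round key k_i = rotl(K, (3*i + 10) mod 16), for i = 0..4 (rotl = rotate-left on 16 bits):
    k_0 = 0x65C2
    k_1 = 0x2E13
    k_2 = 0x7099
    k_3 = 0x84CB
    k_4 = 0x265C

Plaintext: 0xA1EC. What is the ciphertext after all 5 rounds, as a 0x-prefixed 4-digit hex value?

s_0 = plaintext = 0xA1EC
s_1 = Round(s_0, k_0) = 0x4FBC
s_2 = Round(s_1, k_1) = 0x1857
s_3 = Round(s_2, k_2) = 0xF6DE
s_4 = Round(s_3, k_3) = 0x1F39
s_5 = Round(s_4, k_4) = 0x0454

0x0454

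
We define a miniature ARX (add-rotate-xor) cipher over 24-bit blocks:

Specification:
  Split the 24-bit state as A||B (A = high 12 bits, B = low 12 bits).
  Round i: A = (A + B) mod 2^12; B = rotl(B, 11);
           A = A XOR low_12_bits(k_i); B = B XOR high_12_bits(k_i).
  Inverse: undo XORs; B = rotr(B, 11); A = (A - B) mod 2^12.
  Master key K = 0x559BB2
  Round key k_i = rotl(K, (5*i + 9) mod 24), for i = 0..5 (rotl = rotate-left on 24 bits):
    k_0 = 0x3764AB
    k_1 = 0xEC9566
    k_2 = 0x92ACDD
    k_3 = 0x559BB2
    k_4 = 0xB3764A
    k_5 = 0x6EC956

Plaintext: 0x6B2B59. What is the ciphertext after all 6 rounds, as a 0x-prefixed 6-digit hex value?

0x5BDF9E

s_0 = plaintext = 0x6B2B59
s_1 = Round(s_0, k_0) = 0x6A0EDA
s_2 = Round(s_1, k_1) = 0x01C9A4
s_3 = Round(s_2, k_2) = 0x51DDF8
s_4 = Round(s_3, k_3) = 0x8A73A5
s_5 = Round(s_4, k_4) = 0xA062E5
s_6 = Round(s_5, k_5) = 0x5BDF9E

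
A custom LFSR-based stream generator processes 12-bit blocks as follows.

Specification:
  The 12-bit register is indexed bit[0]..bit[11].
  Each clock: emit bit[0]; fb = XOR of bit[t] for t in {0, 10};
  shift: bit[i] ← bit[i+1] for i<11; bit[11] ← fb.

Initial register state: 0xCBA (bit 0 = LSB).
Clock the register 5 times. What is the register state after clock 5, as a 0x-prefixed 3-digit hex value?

reg_0 = 0xCBA
clock 1: out=0, reg = 0xE5D
clock 2: out=1, reg = 0x72E
clock 3: out=0, reg = 0xB97
clock 4: out=1, reg = 0xDCB
clock 5: out=1, reg = 0x6E5

0x6E5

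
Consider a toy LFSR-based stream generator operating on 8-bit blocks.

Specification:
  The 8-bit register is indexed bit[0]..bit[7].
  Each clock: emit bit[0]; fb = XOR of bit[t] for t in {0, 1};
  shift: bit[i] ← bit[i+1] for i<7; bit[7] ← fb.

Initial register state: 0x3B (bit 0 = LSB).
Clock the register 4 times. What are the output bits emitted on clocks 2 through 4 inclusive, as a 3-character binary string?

reg_0 = 0x3B
clock 1: out=1, reg = 0x1D
clock 2: out=1, reg = 0x8E
clock 3: out=0, reg = 0xC7
clock 4: out=1, reg = 0x63

101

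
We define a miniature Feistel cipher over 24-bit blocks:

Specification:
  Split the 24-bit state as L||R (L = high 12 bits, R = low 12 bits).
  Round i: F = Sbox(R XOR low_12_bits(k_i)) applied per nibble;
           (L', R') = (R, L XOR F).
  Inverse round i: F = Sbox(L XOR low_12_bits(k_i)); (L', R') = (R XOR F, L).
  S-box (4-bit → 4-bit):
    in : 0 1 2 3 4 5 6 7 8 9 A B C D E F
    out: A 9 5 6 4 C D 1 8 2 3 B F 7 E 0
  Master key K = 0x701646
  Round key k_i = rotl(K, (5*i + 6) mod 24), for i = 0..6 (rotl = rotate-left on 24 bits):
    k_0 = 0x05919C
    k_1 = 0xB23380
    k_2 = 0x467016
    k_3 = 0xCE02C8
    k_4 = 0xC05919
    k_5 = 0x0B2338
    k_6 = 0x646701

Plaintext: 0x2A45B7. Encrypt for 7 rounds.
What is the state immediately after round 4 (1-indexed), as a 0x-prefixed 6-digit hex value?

s_0 = plaintext = 0x2A45B7
s_1 = Round(s_0, k_0) = 0x5B76FF
s_2 = Round(s_1, k_1) = 0x6FF9A7
s_3 = Round(s_2, k_2) = 0x9A7446
s_4 = Round(s_3, k_3) = 0x446429
s_5 = Round(s_4, k_4) = 0x42932C
s_6 = Round(s_5, k_5) = 0x32CEBD
s_7 = Round(s_6, k_6) = 0xEBD193

0x446429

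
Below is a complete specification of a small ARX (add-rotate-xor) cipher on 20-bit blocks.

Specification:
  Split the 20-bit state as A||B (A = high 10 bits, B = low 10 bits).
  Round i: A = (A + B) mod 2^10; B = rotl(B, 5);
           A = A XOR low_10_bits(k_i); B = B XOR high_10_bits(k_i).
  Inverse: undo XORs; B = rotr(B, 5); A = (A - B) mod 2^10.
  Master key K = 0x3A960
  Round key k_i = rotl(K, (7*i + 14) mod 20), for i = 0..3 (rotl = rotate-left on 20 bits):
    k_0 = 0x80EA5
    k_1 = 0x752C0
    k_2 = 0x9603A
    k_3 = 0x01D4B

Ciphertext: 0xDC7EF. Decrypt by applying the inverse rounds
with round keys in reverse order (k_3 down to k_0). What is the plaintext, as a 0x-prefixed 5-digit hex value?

s_0 = ciphertext = 0xDC7EF
s_1 = InvRound(s_0, k_3) = 0x46D1F
s_2 = InvRound(s_1, k_2) = 0x09CFA
s_3 = InvRound(s_2, k_1) = 0x479C9
s_4 = InvRound(s_3, k_0) = 0x9755E

0x9755E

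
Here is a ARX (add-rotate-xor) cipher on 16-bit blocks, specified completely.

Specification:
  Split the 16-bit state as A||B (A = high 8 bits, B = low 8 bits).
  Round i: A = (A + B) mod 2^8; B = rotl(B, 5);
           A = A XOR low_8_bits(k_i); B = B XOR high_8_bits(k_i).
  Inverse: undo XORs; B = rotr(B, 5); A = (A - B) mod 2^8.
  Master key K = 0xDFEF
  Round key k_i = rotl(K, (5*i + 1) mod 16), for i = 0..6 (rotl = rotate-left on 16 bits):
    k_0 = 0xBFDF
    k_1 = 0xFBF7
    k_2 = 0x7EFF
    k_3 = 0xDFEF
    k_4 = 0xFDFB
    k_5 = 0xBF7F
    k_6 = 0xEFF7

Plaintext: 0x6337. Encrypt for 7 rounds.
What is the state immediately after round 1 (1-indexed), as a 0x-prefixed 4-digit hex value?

0x4559

s_0 = plaintext = 0x6337
s_1 = Round(s_0, k_0) = 0x4559
s_2 = Round(s_1, k_1) = 0x69D0
s_3 = Round(s_2, k_2) = 0xC664
s_4 = Round(s_3, k_3) = 0xC553
s_5 = Round(s_4, k_4) = 0xE397
s_6 = Round(s_5, k_5) = 0x054D
s_7 = Round(s_6, k_6) = 0xA546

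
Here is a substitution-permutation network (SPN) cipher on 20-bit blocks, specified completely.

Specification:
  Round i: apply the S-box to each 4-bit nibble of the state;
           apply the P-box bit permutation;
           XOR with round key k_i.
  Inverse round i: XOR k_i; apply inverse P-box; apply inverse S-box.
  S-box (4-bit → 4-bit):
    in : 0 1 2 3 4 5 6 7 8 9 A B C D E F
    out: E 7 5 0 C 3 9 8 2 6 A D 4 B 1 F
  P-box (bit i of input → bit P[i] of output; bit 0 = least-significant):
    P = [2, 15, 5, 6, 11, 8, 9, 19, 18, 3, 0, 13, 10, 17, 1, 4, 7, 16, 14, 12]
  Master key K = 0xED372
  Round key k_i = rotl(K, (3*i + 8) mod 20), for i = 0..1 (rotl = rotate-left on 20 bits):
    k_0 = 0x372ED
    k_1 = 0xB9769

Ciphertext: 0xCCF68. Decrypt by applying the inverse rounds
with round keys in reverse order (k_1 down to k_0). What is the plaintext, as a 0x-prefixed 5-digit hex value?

s_0 = ciphertext = 0xCCF68
s_1 = InvRound(s_0, k_1) = 0x082E3
s_2 = InvRound(s_1, k_0) = 0x09A35

0x09A35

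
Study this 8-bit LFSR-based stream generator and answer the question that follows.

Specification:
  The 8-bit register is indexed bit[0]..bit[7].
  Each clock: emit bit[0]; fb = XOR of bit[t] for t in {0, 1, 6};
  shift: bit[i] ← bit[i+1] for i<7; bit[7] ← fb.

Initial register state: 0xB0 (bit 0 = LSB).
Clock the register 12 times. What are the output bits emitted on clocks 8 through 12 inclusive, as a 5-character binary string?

reg_0 = 0xB0
clock 1: out=0, reg = 0x58
clock 2: out=0, reg = 0xAC
clock 3: out=0, reg = 0x56
clock 4: out=0, reg = 0x2B
clock 5: out=1, reg = 0x15
clock 6: out=1, reg = 0x8A
clock 7: out=0, reg = 0xC5
clock 8: out=1, reg = 0x62
clock 9: out=0, reg = 0x31
clock 10: out=1, reg = 0x98
clock 11: out=0, reg = 0x4C
clock 12: out=0, reg = 0xA6

10100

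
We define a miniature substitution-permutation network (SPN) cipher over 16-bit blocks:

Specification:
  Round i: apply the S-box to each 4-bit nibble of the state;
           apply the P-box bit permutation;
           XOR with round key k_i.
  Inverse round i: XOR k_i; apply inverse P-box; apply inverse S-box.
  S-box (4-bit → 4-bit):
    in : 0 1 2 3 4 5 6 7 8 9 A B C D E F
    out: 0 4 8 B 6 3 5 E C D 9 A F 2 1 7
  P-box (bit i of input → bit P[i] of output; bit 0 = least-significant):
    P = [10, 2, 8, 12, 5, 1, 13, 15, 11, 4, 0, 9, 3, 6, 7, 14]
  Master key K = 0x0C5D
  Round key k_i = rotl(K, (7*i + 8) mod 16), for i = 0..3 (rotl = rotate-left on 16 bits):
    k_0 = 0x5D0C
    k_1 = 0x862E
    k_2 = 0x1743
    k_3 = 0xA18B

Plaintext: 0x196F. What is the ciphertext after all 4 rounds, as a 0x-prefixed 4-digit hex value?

s_0 = plaintext = 0x196F
s_1 = Round(s_0, k_0) = 0x72A9
s_2 = Round(s_1, k_1) = 0x51CE
s_3 = Round(s_2, k_2) = 0xB328
s_4 = Round(s_3, k_3) = 0x7ADB

0x7ADB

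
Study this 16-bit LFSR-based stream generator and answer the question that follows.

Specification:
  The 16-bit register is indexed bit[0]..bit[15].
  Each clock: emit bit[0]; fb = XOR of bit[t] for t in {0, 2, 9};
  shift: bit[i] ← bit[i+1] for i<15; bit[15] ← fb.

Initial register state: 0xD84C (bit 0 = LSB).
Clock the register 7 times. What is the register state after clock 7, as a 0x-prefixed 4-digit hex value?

0x67B0

reg_0 = 0xD84C
clock 1: out=0, reg = 0xEC26
clock 2: out=0, reg = 0xF613
clock 3: out=1, reg = 0x7B09
clock 4: out=1, reg = 0x3D84
clock 5: out=0, reg = 0x9EC2
clock 6: out=0, reg = 0xCF61
clock 7: out=1, reg = 0x67B0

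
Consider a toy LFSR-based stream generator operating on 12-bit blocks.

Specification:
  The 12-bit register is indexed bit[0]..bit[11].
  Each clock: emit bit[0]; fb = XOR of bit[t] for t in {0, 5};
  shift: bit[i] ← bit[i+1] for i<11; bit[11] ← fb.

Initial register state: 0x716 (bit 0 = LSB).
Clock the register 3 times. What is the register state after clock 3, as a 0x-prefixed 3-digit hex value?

reg_0 = 0x716
clock 1: out=0, reg = 0x38B
clock 2: out=1, reg = 0x9C5
clock 3: out=1, reg = 0xCE2

0xCE2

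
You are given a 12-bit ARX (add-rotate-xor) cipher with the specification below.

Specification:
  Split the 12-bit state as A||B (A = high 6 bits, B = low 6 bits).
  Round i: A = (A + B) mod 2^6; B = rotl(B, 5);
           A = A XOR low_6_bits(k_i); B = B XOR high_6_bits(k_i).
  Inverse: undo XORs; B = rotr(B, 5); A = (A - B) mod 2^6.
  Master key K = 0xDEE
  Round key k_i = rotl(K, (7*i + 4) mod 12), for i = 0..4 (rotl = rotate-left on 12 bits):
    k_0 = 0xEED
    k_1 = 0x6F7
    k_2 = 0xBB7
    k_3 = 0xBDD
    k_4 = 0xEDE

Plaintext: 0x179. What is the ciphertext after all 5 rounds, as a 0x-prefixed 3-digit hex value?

s_0 = plaintext = 0x179
s_1 = Round(s_0, k_0) = 0x4C7
s_2 = Round(s_1, k_1) = 0xB78
s_3 = Round(s_2, k_2) = 0x4B2
s_4 = Round(s_3, k_3) = 0x676
s_5 = Round(s_4, k_4) = 0x460

0x460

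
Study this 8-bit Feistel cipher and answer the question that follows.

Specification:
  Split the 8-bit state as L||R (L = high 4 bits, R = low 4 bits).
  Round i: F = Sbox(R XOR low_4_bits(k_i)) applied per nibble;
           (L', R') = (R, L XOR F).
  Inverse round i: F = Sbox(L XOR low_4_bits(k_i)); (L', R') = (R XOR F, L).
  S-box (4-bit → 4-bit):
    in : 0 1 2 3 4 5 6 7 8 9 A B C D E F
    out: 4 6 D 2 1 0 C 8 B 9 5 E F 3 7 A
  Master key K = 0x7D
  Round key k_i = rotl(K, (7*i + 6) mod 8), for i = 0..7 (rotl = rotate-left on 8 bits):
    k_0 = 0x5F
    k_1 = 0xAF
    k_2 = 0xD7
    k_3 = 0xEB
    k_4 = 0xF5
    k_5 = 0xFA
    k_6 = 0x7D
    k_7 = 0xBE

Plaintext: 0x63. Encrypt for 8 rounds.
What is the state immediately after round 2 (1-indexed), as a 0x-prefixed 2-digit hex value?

0x9F

s_0 = plaintext = 0x63
s_1 = Round(s_0, k_0) = 0x39
s_2 = Round(s_1, k_1) = 0x9F
s_3 = Round(s_2, k_2) = 0xF2
s_4 = Round(s_3, k_3) = 0x26
s_5 = Round(s_4, k_4) = 0x60
s_6 = Round(s_5, k_5) = 0x03
s_7 = Round(s_6, k_6) = 0x37
s_8 = Round(s_7, k_7) = 0x7A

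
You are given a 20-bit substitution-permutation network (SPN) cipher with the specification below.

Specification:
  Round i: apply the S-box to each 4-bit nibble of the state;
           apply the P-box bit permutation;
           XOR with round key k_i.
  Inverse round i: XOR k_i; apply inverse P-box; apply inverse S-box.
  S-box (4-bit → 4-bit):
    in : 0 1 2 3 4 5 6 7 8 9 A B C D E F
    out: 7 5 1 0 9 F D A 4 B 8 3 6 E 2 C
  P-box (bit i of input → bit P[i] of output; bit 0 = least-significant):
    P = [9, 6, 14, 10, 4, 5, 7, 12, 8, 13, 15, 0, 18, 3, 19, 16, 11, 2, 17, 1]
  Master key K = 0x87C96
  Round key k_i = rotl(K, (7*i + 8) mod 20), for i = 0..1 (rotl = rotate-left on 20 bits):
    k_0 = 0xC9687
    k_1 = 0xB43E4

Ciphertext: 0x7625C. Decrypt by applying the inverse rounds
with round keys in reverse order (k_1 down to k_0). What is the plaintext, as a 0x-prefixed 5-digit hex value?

s_0 = ciphertext = 0x7625C
s_1 = InvRound(s_0, k_1) = 0x30B03
s_2 = InvRound(s_1, k_0) = 0x061FA

0x061FA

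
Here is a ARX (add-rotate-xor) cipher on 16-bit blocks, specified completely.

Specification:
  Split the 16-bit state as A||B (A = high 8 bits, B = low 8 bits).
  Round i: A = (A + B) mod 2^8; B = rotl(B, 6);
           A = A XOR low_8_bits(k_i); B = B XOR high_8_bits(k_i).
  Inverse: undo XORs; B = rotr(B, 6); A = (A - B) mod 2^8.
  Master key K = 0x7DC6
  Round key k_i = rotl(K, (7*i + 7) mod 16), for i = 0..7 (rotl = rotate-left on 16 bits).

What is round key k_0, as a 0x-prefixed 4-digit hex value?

K = 0x7DC6
k_0 = rotl(K, (7*0+7) mod 16) = rotl(K, 7) = 0xE33E

0xE33E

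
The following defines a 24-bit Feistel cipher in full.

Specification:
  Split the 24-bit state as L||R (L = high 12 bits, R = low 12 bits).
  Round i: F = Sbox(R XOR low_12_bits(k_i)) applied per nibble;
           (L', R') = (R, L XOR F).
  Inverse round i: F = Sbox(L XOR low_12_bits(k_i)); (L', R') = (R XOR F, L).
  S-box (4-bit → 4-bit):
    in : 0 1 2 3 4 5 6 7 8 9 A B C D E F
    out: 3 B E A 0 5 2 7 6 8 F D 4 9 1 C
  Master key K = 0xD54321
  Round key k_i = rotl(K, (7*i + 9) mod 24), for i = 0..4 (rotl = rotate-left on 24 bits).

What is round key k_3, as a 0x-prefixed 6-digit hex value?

0x50C875

K = 0xD54321
k_0 = rotl(K, (7*0+9) mod 24) = rotl(K, 9) = 0x8643AA
k_1 = rotl(K, (7*1+9) mod 24) = rotl(K, 16) = 0x21D543
k_2 = rotl(K, (7*2+9) mod 24) = rotl(K, 23) = 0xEAA190
k_3 = rotl(K, (7*3+9) mod 24) = rotl(K, 6) = 0x50C875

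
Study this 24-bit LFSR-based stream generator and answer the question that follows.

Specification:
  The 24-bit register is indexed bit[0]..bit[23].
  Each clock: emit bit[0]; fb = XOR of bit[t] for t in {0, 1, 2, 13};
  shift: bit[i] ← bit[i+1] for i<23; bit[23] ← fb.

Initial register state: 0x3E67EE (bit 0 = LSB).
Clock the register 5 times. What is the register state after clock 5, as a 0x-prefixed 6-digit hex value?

reg_0 = 0x3E67EE
clock 1: out=0, reg = 0x9F33F7
clock 2: out=1, reg = 0x4F99FB
clock 3: out=1, reg = 0x27CCFD
clock 4: out=1, reg = 0x13E67E
clock 5: out=0, reg = 0x89F33F

0x89F33F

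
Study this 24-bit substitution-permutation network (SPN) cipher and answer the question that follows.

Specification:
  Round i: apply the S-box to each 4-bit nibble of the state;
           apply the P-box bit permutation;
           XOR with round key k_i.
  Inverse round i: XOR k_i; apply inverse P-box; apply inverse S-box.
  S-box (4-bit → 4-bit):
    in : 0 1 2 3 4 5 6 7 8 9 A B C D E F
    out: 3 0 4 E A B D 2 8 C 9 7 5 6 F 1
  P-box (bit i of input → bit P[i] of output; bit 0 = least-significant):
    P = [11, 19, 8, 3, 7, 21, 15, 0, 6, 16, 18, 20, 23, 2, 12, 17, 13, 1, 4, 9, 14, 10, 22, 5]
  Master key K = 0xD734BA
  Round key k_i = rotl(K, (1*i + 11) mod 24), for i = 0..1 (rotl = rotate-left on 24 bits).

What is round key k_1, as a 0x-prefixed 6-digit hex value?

K = 0xD734BA
k_0 = rotl(K, (1*0+11) mod 24) = rotl(K, 11) = 0xA5D6B9
k_1 = rotl(K, (1*1+11) mod 24) = rotl(K, 12) = 0x4BAD73

0x4BAD73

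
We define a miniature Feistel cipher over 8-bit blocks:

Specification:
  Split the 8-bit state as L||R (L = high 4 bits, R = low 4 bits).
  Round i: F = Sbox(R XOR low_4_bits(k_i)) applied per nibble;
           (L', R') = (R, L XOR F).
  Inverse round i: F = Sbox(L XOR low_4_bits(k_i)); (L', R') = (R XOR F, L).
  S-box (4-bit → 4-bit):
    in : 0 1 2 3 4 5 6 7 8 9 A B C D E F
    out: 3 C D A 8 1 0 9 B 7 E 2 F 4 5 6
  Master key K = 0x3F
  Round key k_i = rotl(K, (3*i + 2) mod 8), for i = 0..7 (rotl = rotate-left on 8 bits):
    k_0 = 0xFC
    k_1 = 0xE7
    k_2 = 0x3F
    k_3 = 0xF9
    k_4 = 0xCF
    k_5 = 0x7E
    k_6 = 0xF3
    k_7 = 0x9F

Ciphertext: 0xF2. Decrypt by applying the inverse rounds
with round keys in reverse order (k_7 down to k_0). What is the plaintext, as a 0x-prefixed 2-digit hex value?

s_0 = ciphertext = 0xF2
s_1 = InvRound(s_0, k_7) = 0x1F
s_2 = InvRound(s_1, k_6) = 0x21
s_3 = InvRound(s_2, k_5) = 0xE2
s_4 = InvRound(s_3, k_4) = 0xEE
s_5 = InvRound(s_4, k_3) = 0x7E
s_6 = InvRound(s_5, k_2) = 0x57
s_7 = InvRound(s_6, k_1) = 0xA5
s_8 = InvRound(s_7, k_0) = 0x5A

0x5A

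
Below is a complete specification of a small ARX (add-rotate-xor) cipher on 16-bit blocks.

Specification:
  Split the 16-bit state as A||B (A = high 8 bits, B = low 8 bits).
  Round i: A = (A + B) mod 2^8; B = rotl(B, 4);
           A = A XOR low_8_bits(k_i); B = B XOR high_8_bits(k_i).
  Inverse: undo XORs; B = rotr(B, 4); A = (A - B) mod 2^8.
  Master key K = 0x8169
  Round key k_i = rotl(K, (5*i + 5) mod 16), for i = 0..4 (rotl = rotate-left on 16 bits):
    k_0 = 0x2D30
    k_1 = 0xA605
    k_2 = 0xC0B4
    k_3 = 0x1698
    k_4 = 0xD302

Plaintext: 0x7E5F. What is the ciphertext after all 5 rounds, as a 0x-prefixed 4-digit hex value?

s_0 = plaintext = 0x7E5F
s_1 = Round(s_0, k_0) = 0xEDD8
s_2 = Round(s_1, k_1) = 0xC02B
s_3 = Round(s_2, k_2) = 0x5F72
s_4 = Round(s_3, k_3) = 0x4931
s_5 = Round(s_4, k_4) = 0x78C0

0x78C0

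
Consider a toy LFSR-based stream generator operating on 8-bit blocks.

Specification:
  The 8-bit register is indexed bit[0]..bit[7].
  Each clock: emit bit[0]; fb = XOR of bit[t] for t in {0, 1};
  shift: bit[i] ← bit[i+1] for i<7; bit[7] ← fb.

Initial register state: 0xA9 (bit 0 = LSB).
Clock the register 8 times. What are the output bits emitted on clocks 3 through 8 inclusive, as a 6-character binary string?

reg_0 = 0xA9
clock 1: out=1, reg = 0xD4
clock 2: out=0, reg = 0x6A
clock 3: out=0, reg = 0xB5
clock 4: out=1, reg = 0xDA
clock 5: out=0, reg = 0xED
clock 6: out=1, reg = 0xF6
clock 7: out=0, reg = 0xFB
clock 8: out=1, reg = 0x7D

010101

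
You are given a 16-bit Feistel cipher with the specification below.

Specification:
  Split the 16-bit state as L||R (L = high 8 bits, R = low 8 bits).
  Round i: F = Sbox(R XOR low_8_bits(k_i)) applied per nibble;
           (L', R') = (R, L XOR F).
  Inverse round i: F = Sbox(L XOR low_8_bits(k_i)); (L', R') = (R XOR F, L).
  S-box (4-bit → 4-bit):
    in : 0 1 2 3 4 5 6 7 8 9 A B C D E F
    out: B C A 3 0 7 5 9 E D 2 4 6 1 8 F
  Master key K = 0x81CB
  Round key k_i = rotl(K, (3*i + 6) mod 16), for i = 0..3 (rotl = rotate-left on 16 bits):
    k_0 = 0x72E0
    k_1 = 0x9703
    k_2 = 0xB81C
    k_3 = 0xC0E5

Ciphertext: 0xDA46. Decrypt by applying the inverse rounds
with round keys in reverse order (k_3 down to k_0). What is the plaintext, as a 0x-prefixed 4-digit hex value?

s_0 = ciphertext = 0xDA46
s_1 = InvRound(s_0, k_3) = 0x79DA
s_2 = InvRound(s_1, k_2) = 0x8D79
s_3 = InvRound(s_2, k_1) = 0x918D
s_4 = InvRound(s_3, k_0) = 0x1191

0x1191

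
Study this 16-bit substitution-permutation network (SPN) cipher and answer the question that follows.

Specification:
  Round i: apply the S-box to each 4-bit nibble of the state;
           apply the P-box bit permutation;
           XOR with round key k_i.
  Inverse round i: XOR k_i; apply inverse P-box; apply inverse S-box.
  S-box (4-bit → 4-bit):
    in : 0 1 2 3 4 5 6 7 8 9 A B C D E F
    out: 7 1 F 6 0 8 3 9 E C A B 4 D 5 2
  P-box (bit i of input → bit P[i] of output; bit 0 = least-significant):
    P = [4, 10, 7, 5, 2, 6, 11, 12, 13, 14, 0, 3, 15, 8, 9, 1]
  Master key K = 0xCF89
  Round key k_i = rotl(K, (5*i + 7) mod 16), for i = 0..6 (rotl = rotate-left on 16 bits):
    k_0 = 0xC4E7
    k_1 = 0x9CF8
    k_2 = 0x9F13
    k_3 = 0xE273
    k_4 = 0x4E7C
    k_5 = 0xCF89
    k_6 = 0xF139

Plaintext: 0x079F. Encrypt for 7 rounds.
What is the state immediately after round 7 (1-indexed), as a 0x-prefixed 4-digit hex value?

0x0B46

s_0 = plaintext = 0x079F
s_1 = Round(s_0, k_0) = 0x7BEF
s_2 = Round(s_1, k_1) = 0x70F6
s_3 = Round(s_2, k_2) = 0x7B40
s_4 = Round(s_3, k_3) = 0x06E9
s_5 = Round(s_4, k_4) = 0xA5D8
s_6 = Round(s_5, k_5) = 0xD227
s_7 = Round(s_6, k_6) = 0x0B46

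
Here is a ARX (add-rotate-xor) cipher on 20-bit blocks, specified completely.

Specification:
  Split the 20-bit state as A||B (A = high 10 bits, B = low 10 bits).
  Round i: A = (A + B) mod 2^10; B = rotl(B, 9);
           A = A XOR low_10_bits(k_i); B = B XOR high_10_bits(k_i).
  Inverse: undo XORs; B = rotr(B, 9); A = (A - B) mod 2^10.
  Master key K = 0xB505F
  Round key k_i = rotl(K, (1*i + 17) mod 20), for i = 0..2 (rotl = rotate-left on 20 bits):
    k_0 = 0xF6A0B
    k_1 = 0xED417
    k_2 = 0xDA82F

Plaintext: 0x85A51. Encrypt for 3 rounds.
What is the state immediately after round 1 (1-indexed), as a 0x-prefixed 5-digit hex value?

s_0 = plaintext = 0x85A51
s_1 = Round(s_0, k_0) = 0x9B0F2
s_2 = Round(s_1, k_1) = 0xD27CC
s_3 = Round(s_2, k_2) = 0xCEA8C

0x9B0F2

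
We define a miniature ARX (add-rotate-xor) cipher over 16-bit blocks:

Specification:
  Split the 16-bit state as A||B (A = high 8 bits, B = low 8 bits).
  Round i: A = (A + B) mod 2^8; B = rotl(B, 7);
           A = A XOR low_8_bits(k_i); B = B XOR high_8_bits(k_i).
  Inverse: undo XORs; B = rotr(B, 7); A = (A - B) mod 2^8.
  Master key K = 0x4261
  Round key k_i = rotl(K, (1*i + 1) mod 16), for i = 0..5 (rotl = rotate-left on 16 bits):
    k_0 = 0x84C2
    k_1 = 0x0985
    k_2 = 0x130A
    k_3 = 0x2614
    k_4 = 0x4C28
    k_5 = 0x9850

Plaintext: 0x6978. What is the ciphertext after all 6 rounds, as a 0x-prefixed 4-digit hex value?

s_0 = plaintext = 0x6978
s_1 = Round(s_0, k_0) = 0x23B8
s_2 = Round(s_1, k_1) = 0x5E55
s_3 = Round(s_2, k_2) = 0xB9B9
s_4 = Round(s_3, k_3) = 0x66FA
s_5 = Round(s_4, k_4) = 0x4831
s_6 = Round(s_5, k_5) = 0x2900

0x2900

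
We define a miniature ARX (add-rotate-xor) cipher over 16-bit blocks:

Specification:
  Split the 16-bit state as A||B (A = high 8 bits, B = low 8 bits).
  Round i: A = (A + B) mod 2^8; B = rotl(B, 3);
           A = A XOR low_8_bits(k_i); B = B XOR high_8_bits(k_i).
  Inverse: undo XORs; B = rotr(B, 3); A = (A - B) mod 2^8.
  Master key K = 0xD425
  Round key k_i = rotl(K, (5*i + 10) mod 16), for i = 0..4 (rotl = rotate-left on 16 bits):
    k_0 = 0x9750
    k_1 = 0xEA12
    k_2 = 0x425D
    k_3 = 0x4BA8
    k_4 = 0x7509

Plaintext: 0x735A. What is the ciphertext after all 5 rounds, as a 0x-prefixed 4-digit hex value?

s_0 = plaintext = 0x735A
s_1 = Round(s_0, k_0) = 0x9D45
s_2 = Round(s_1, k_1) = 0xF0C0
s_3 = Round(s_2, k_2) = 0xED44
s_4 = Round(s_3, k_3) = 0x9969
s_5 = Round(s_4, k_4) = 0x0B3E

0x0B3E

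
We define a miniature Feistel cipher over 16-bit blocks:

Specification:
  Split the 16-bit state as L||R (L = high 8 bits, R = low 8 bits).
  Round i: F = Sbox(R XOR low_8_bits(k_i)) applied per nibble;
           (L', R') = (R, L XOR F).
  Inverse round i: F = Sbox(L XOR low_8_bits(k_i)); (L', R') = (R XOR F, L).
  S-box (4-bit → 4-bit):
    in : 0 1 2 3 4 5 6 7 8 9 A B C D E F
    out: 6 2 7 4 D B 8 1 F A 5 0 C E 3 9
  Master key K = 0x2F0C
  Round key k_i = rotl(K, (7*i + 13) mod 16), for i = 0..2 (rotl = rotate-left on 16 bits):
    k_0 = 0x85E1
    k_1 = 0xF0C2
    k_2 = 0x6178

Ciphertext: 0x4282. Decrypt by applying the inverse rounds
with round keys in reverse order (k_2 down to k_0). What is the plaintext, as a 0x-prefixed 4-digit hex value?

0x0829

s_0 = ciphertext = 0x4282
s_1 = InvRound(s_0, k_2) = 0xC742
s_2 = InvRound(s_1, k_1) = 0x29C7
s_3 = InvRound(s_2, k_0) = 0x0829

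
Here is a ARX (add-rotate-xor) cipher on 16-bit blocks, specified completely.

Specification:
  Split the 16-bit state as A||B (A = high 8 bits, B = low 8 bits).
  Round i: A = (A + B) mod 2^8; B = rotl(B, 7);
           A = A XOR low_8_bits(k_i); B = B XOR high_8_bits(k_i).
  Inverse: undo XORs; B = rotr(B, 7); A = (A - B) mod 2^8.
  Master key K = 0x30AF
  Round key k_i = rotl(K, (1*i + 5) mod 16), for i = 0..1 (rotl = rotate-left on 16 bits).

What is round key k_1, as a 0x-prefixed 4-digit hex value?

K = 0x30AF
k_0 = rotl(K, (1*0+5) mod 16) = rotl(K, 5) = 0x15E6
k_1 = rotl(K, (1*1+5) mod 16) = rotl(K, 6) = 0x2BCC

0x2BCC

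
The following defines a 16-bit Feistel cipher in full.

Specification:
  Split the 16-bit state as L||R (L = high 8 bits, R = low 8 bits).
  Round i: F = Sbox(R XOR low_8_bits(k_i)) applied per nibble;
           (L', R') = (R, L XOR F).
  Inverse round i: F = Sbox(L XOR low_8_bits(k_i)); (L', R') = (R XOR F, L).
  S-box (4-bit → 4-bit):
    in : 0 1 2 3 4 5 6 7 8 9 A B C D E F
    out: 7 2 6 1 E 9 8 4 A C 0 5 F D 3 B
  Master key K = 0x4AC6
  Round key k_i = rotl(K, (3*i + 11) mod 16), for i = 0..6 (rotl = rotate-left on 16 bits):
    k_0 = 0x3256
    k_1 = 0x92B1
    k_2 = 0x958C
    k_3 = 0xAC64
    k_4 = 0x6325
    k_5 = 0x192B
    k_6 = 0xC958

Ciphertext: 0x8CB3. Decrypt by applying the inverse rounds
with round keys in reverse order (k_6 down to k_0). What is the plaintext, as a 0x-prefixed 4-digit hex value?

0x4A60

s_0 = ciphertext = 0x8CB3
s_1 = InvRound(s_0, k_6) = 0x6D8C
s_2 = InvRound(s_1, k_5) = 0x646D
s_3 = InvRound(s_2, k_4) = 0x8F64
s_4 = InvRound(s_3, k_3) = 0x518F
s_5 = InvRound(s_4, k_2) = 0x5251
s_6 = InvRound(s_5, k_1) = 0x6052
s_7 = InvRound(s_6, k_0) = 0x4A60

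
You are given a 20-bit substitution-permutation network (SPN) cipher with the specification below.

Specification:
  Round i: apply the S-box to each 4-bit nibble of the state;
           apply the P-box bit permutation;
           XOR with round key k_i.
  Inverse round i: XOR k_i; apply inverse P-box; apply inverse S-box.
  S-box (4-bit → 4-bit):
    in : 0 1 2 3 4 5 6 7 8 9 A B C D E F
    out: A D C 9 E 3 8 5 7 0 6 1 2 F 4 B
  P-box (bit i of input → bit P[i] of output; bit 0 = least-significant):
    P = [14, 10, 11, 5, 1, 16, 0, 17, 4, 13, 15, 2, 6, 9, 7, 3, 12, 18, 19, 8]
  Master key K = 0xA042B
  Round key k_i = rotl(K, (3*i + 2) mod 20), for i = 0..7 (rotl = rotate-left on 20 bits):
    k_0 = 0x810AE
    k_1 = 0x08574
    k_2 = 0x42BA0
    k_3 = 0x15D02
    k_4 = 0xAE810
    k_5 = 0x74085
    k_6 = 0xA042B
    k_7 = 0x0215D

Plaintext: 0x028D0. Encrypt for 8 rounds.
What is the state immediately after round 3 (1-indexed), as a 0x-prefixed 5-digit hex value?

s_0 = plaintext = 0x028D0
s_1 = Round(s_0, k_0) = 0xFB515
s_2 = Round(s_1, k_1) = 0x6F027
s_3 = Round(s_2, k_2) = 0x640ED
s_4 = Round(s_3, k_3) = 0x132AF
s_5 = Round(s_4, k_4) = 0x33D7D
s_6 = Round(s_5, k_5) = 0x7BDFA
s_7 = Round(s_6, k_6) = 0x1B87D
s_8 = Round(s_7, k_7) = 0x8DC2E

0x640ED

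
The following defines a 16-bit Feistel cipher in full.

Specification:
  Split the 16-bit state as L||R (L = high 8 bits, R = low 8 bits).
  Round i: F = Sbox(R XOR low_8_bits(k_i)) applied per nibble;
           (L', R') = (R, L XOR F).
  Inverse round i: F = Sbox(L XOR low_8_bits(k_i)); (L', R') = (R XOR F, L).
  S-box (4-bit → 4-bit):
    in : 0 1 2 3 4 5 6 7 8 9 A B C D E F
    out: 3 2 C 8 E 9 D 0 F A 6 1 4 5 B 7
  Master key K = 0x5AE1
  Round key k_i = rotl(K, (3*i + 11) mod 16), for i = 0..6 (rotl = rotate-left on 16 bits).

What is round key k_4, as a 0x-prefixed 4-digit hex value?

0x70AD

K = 0x5AE1
k_0 = rotl(K, (3*0+11) mod 16) = rotl(K, 11) = 0x0AD7
k_1 = rotl(K, (3*1+11) mod 16) = rotl(K, 14) = 0x56B8
k_2 = rotl(K, (3*2+11) mod 16) = rotl(K, 1) = 0xB5C2
k_3 = rotl(K, (3*3+11) mod 16) = rotl(K, 4) = 0xAE15
k_4 = rotl(K, (3*4+11) mod 16) = rotl(K, 7) = 0x70AD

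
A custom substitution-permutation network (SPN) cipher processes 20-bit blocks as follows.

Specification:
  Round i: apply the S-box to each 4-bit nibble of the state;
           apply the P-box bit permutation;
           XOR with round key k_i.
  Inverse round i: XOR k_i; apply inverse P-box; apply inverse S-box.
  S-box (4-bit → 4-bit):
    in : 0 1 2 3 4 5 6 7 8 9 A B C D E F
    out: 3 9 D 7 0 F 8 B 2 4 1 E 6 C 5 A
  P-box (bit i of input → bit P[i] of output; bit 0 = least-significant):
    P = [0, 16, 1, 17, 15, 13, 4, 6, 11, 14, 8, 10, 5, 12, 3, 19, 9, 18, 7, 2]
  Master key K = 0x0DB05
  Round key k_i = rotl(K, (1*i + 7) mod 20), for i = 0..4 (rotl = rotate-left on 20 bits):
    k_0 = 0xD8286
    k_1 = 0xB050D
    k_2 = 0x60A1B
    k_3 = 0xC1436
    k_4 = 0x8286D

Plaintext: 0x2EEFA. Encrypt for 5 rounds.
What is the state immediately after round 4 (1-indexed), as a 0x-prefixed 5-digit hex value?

s_0 = plaintext = 0x2EEFA
s_1 = Round(s_0, k_0) = 0xDA96B
s_2 = Round(s_1, k_1) = 0x804EB
s_3 = Round(s_2, k_2) = 0x19A29
s_4 = Round(s_3, k_3) = 0xC9E68
s_5 = Round(s_4, k_4) = 0xD21A5

0xC9E68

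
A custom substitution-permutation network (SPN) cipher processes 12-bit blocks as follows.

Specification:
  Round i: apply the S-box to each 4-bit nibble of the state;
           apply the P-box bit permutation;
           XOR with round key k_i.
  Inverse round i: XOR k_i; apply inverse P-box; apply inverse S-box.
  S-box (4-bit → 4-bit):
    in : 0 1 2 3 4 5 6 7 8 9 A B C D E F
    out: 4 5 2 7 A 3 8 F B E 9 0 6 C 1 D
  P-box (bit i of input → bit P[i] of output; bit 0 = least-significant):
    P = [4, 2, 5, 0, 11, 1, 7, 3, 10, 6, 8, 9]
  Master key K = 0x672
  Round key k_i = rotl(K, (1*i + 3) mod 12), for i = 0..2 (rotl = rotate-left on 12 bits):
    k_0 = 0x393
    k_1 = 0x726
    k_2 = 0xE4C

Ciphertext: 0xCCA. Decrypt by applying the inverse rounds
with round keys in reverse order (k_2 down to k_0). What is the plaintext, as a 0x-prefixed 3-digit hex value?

s_0 = ciphertext = 0xCCA
s_1 = InvRound(s_0, k_2) = 0x6C2
s_2 = InvRound(s_1, k_1) = 0xC0C
s_3 = InvRound(s_2, k_0) = 0xF78

0xF78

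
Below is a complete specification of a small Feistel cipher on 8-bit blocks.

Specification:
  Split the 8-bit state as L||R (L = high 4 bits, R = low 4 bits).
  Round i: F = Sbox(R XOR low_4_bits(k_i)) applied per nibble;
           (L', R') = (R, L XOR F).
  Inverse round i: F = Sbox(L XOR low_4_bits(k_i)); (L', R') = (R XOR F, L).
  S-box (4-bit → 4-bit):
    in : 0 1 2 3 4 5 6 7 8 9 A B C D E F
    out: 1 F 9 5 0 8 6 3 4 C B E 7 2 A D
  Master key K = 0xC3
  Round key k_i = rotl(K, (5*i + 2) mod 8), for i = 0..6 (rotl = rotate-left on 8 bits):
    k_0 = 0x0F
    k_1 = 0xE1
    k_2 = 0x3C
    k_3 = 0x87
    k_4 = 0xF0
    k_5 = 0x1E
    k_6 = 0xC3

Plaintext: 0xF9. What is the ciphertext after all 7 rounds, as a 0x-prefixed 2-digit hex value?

s_0 = plaintext = 0xF9
s_1 = Round(s_0, k_0) = 0x99
s_2 = Round(s_1, k_1) = 0x9D
s_3 = Round(s_2, k_2) = 0xD6
s_4 = Round(s_3, k_3) = 0x62
s_5 = Round(s_4, k_4) = 0x2F
s_6 = Round(s_5, k_5) = 0xFD
s_7 = Round(s_6, k_6) = 0xD5

0xD5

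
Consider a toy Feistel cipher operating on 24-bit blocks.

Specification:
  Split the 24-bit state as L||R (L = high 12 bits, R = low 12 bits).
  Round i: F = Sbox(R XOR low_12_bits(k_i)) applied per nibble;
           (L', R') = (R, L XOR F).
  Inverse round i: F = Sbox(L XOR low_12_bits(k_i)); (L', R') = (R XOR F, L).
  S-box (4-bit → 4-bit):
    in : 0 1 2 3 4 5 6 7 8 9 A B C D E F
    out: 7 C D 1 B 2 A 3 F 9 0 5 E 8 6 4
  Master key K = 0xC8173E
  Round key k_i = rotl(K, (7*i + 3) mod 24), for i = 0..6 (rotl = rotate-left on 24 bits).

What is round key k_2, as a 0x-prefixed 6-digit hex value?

0x7D902E

K = 0xC8173E
k_0 = rotl(K, (7*0+3) mod 24) = rotl(K, 3) = 0x40B9F6
k_1 = rotl(K, (7*1+3) mod 24) = rotl(K, 10) = 0x5CFB20
k_2 = rotl(K, (7*2+3) mod 24) = rotl(K, 17) = 0x7D902E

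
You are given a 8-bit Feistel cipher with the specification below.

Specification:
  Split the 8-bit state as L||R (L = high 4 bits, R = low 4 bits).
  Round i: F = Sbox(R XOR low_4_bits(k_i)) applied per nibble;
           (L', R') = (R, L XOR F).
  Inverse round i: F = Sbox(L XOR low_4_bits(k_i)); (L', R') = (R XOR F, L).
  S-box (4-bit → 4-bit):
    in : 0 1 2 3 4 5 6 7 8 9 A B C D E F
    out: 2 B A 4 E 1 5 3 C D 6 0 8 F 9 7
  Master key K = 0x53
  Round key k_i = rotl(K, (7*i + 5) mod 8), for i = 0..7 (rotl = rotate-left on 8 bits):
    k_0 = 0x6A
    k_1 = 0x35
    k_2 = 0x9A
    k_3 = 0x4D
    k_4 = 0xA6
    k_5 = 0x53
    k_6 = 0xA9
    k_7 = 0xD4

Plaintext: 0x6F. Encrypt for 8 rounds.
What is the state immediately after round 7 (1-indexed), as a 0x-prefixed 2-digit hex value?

0xAC

s_0 = plaintext = 0x6F
s_1 = Round(s_0, k_0) = 0xF7
s_2 = Round(s_1, k_1) = 0x75
s_3 = Round(s_2, k_2) = 0x50
s_4 = Round(s_3, k_3) = 0x0A
s_5 = Round(s_4, k_4) = 0xA8
s_6 = Round(s_5, k_5) = 0x8A
s_7 = Round(s_6, k_6) = 0xAC
s_8 = Round(s_7, k_7) = 0xC6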